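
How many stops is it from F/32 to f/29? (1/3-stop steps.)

1/3 stop

f/32 → f/29 — count the steps: 1 third-stops = 1/3 stop.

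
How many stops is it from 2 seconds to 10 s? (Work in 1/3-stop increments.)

2 1/3 stops

2 → 2.5 → 3.2 → 4 → 5 → 6 → 8 → 10 — count the steps: 7 third-stops = 2 1/3 stops.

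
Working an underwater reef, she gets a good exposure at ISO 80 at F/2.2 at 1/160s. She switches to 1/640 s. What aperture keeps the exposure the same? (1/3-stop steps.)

Shutter speed: 1/160 → 1/200 → 1/250 → 1/320 → 1/400 → 1/500 → 1/640 — 2 stops faster (darker).
Need 2 stops brighter from the aperture: f/2.2 → f/2 → f/1.8 → f/1.6 → f/1.4 → f/1.2 → f/1.1.

f/1.1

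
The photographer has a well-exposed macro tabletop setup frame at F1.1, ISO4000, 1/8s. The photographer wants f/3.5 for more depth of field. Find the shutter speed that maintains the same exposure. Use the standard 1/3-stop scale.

1.3 s

Aperture: f/1.1 → f/1.2 → f/1.4 → f/1.6 → f/1.8 → f/2 → f/2.2 → f/2.5 → f/2.8 → f/3.2 → f/3.5 — 3 1/3 stops stopped down (darker).
Need 3 1/3 stops brighter from the shutter speed: 1/8 → 1/6 → 1/5 → 1/4 → 0.3 → 0.4 → 0.5 → 0.6 → 0.8 → 1 → 1.3.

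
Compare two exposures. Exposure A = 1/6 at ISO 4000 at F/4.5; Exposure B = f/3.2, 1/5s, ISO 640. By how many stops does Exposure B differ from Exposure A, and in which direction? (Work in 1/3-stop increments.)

Aperture: f/4.5 → f/4 → f/3.5 → f/3.2 — 1 stop wider (brighter).
Shutter speed: 1/6 → 1/5 — 1/3 stop longer (brighter).
ISO: 4000 → 3200 → 2500 → 2000 → 1600 → 1250 → 1000 → 800 → 640 — 2 2/3 stops lower (darker).
Net: +1 +1/3 −2 2/3 = −1 1/3 stops.

1 1/3 stops darker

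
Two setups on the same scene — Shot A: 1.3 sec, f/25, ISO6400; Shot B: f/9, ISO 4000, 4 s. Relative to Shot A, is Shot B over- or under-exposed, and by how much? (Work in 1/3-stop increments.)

Aperture: f/25 → f/22 → f/20 → f/18 → f/16 → f/14 → f/13 → f/11 → f/10 → f/9 — 3 stops wider (brighter).
Shutter speed: 1.3 → 1.6 → 2 → 2.5 → 3.2 → 4 — 1 2/3 stops slower (brighter).
ISO: 6400 → 5000 → 4000 — 2/3 stop lower (darker).
Net: +3 +1 2/3 −2/3 = +4 stops.

4 stops brighter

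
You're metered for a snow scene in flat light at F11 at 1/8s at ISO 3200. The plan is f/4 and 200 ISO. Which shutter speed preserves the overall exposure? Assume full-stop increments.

Aperture: f/11 → f/8 → f/5.6 → f/4 — 3 stops wider (brighter).
ISO: 3200 → 1600 → 800 → 400 → 200 — 4 stops lower (darker).
Net change so far: 1 stop darker. Offset with the shutter speed: 1/8 → 1/4.

1/4s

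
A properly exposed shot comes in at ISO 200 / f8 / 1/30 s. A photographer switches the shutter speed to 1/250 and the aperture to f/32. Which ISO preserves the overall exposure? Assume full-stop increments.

ISO 25600

Shutter speed: 1/30 → 1/60 → 1/125 → 1/250 — 3 stops faster (darker).
Aperture: f/8 → f/11 → f/16 → f/22 → f/32 — 4 stops stopped down (darker).
Net change so far: 7 stops darker. Offset with the ISO: 200 → 400 → 800 → 1600 → 3200 → 6400 → 12800 → 25600.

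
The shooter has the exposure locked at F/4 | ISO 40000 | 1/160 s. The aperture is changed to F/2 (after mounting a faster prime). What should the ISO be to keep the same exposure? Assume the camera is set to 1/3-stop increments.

Aperture: f/4 → f/3.5 → f/3.2 → f/2.8 → f/2.5 → f/2.2 → f/2 — 2 stops larger aperture (brighter).
Need 2 stops darker from the ISO: 40000 → 32000 → 25600 → 20000 → 16000 → 12800 → 10000.

ISO 10000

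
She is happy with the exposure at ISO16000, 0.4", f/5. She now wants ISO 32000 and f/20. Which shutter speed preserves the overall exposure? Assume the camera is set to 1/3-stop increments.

3.2 s

ISO: 16000 → 20000 → 25600 → 32000 — 1 stop higher (brighter).
Aperture: f/5 → f/5.6 → f/6.3 → f/7.1 → f/8 → f/9 → f/10 → f/11 → f/13 → f/14 → f/16 → f/18 → f/20 — 4 stops narrower (darker).
Net change so far: 3 stops darker. Offset with the shutter speed: 0.4 → 0.5 → 0.6 → 0.8 → 1 → 1.3 → 1.6 → 2 → 2.5 → 3.2.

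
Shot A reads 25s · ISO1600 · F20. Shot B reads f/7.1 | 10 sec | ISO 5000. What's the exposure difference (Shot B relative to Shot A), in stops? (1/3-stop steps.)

Aperture: f/20 → f/18 → f/16 → f/14 → f/13 → f/11 → f/10 → f/9 → f/8 → f/7.1 — 3 stops larger aperture (brighter).
Shutter speed: 25 → 20 → 15 → 13 → 10 — 1 1/3 stops faster (darker).
ISO: 1600 → 2000 → 2500 → 3200 → 4000 → 5000 — 1 2/3 stops raised (brighter).
Net: +3 −1 1/3 +1 2/3 = +3 1/3 stops.

3 1/3 stops brighter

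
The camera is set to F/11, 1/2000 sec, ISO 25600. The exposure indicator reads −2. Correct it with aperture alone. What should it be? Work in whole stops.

Underexposed by 2 stops → need 2 stops brighter.
Aperture: f/11 → f/8 → f/5.6.

f/5.6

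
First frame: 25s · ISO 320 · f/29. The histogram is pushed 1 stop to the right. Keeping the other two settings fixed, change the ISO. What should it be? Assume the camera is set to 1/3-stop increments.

Overexposed by 1 stop → need 1 stop darker.
ISO: 320 → 250 → 200 → 160.

ISO 160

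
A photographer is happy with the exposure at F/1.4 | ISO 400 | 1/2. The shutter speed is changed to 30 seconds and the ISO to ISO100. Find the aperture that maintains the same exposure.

Shutter speed: 1/2 → 1 → 2 → 4 → 8 → 15 → 30 — 6 stops longer (brighter).
ISO: 400 → 200 → 100 — 2 stops lower (darker).
Net change so far: 4 stops brighter. Offset with the aperture: f/1.4 → f/2 → f/2.8 → f/4 → f/5.6.

f/5.6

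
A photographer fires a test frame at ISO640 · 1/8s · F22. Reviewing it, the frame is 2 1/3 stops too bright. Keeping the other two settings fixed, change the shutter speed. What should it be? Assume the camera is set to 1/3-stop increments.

Overexposed by 2 1/3 stops → need 2 1/3 stops darker.
Shutter speed: 1/8 → 1/10 → 1/13 → 1/15 → 1/20 → 1/25 → 1/30 → 1/40.

1/40s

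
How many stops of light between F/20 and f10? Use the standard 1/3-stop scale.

f/20 → f/18 → f/16 → f/14 → f/13 → f/11 → f/10 — count the steps: 6 third-stops = 2 stops.

2 stops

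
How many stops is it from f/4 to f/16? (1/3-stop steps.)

4 stops

f/4 → f/4.5 → f/5 → f/5.6 → f/6.3 → f/7.1 → f/8 → f/9 → f/10 → f/11 → f/13 → f/14 → f/16 — count the steps: 12 third-stops = 4 stops.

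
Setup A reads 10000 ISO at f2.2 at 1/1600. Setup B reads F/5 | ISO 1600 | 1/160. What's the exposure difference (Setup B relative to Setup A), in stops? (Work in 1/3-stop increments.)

Aperture: f/2.2 → f/2.5 → f/2.8 → f/3.2 → f/3.5 → f/4 → f/4.5 → f/5 — 2 1/3 stops smaller aperture (darker).
Shutter speed: 1/1600 → 1/1250 → 1/1000 → 1/800 → 1/640 → 1/500 → 1/400 → 1/320 → 1/250 → 1/200 → 1/160 — 3 1/3 stops slower (brighter).
ISO: 10000 → 8000 → 6400 → 5000 → 4000 → 3200 → 2500 → 2000 → 1600 — 2 2/3 stops lower (darker).
Net: −2 1/3 +3 1/3 −2 2/3 = −1 2/3 stops.

1 2/3 stops darker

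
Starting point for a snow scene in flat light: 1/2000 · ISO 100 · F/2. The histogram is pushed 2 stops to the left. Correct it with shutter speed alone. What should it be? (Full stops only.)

1/500s

Underexposed by 2 stops → need 2 stops brighter.
Shutter speed: 1/2000 → 1/1000 → 1/500.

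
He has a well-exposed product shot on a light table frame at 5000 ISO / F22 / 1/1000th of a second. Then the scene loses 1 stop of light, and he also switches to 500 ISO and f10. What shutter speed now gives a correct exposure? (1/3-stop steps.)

1/250s

Scene light: 1 stop darker.
ISO: 5000 → 4000 → 3200 → 2500 → 2000 → 1600 → 1250 → 1000 → 800 → 640 → 500 — 3 1/3 stops dropped (darker).
Aperture: f/22 → f/20 → f/18 → f/16 → f/14 → f/13 → f/11 → f/10 — 2 1/3 stops larger aperture (brighter).
Net so far: 2 stops darker. Shutter speed: 1/1000 → 1/800 → 1/640 → 1/500 → 1/400 → 1/320 → 1/250.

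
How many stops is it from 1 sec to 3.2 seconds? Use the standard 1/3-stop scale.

1 2/3 stops

1 → 1.3 → 1.6 → 2 → 2.5 → 3.2 — count the steps: 5 third-stops = 1 2/3 stops.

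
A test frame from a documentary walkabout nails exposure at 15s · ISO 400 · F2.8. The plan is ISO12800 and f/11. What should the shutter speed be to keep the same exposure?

ISO: 400 → 800 → 1600 → 3200 → 6400 → 12800 — 5 stops higher (brighter).
Aperture: f/2.8 → f/4 → f/5.6 → f/8 → f/11 — 4 stops smaller aperture (darker).
Net change so far: 1 stop brighter. Offset with the shutter speed: 15 → 8.

8 s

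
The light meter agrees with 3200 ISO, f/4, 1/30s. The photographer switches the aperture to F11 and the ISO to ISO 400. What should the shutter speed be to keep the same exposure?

2 s

Aperture: f/4 → f/5.6 → f/8 → f/11 — 3 stops narrower (darker).
ISO: 3200 → 1600 → 800 → 400 — 3 stops dropped (darker).
Net change so far: 6 stops darker. Offset with the shutter speed: 1/30 → 1/15 → 1/8 → 1/4 → 1/2 → 1 → 2.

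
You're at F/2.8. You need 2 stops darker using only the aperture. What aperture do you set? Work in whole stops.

Aperture: f/2.8 → f/4 → f/5.6 — 2 stops stopped down (darker).

f/5.6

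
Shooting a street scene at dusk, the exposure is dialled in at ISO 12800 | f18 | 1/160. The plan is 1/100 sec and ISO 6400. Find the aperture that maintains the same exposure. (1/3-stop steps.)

Shutter speed: 1/160 → 1/125 → 1/100 — 2/3 stop slower (brighter).
ISO: 12800 → 10000 → 8000 → 6400 — 1 stop lower (darker).
Net change so far: 1/3 stop darker. Offset with the aperture: f/18 → f/16.

f/16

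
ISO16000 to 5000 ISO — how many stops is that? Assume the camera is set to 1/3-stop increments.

16000 → 12800 → 10000 → 8000 → 6400 → 5000 — count the steps: 5 third-stops = 1 2/3 stops.

1 2/3 stops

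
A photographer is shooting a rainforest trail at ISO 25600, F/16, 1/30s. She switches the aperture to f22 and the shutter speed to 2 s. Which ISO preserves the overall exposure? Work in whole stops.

Aperture: f/16 → f/22 — 1 stop stopped down (darker).
Shutter speed: 1/30 → 1/15 → 1/8 → 1/4 → 1/2 → 1 → 2 — 6 stops slower (brighter).
Net change so far: 5 stops brighter. Offset with the ISO: 25600 → 12800 → 6400 → 3200 → 1600 → 800.

ISO 800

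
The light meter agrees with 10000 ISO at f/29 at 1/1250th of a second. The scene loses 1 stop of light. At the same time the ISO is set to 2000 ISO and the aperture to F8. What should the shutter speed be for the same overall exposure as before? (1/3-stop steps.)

1/1600s

Scene light: 1 stop darker.
ISO: 10000 → 8000 → 6400 → 5000 → 4000 → 3200 → 2500 → 2000 — 2 1/3 stops lower (darker).
Aperture: f/29 → f/25 → f/22 → f/20 → f/18 → f/16 → f/14 → f/13 → f/11 → f/10 → f/9 → f/8 — 3 2/3 stops opened up (brighter).
Net so far: 1/3 stop brighter. Shutter speed: 1/1250 → 1/1600.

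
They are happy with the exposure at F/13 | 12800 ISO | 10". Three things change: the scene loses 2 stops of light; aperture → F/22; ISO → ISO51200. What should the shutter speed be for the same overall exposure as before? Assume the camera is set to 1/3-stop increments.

30 s

Scene light: 2 stops darker.
Aperture: f/13 → f/14 → f/16 → f/18 → f/20 → f/22 — 1 2/3 stops smaller aperture (darker).
ISO: 12800 → 16000 → 20000 → 25600 → 32000 → 40000 → 51200 — 2 stops higher (brighter).
Net so far: 1 2/3 stops darker. Shutter speed: 10 → 13 → 15 → 20 → 25 → 30.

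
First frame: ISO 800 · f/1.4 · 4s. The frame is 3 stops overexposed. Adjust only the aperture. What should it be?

Overexposed by 3 stops → need 3 stops darker.
Aperture: f/1.4 → f/2 → f/2.8 → f/4.

f/4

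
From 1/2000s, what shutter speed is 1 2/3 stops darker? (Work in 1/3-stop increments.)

1/6400s

Shutter speed: 1/2000 → 1/2500 → 1/3200 → 1/4000 → 1/5000 → 1/6400 — 1 2/3 stops shorter (darker).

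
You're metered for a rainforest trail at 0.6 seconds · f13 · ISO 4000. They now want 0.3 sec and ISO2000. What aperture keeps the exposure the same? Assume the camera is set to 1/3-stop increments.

Shutter speed: 0.6 → 0.5 → 0.4 → 0.3 — 1 stop faster (darker).
ISO: 4000 → 3200 → 2500 → 2000 — 1 stop lower (darker).
Net change so far: 2 stops darker. Offset with the aperture: f/13 → f/11 → f/10 → f/9 → f/8 → f/7.1 → f/6.3.

f/6.3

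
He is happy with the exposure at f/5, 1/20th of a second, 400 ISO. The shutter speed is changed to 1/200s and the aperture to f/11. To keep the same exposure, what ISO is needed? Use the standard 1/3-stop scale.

Shutter speed: 1/20 → 1/25 → 1/30 → 1/40 → 1/50 → 1/60 → 1/80 → 1/100 → 1/125 → 1/160 → 1/200 — 3 1/3 stops faster (darker).
Aperture: f/5 → f/5.6 → f/6.3 → f/7.1 → f/8 → f/9 → f/10 → f/11 — 2 1/3 stops smaller aperture (darker).
Net change so far: 5 2/3 stops darker. Offset with the ISO: 400 → 500 → 640 → 800 → 1000 → 1250 → 1600 → 2000 → 2500 → 3200 → 4000 → 5000 → 6400 → 8000 → 10000 → 12800 → 16000 → 20000.

ISO 20000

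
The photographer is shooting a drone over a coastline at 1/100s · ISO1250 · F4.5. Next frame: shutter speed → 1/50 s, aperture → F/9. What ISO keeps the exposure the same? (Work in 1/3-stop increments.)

ISO 2500

Shutter speed: 1/100 → 1/80 → 1/60 → 1/50 — 1 stop longer (brighter).
Aperture: f/4.5 → f/5 → f/5.6 → f/6.3 → f/7.1 → f/8 → f/9 — 2 stops narrower (darker).
Net change so far: 1 stop darker. Offset with the ISO: 1250 → 1600 → 2000 → 2500.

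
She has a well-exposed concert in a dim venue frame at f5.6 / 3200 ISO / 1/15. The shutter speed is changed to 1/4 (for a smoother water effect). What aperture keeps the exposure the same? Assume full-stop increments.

Shutter speed: 1/15 → 1/8 → 1/4 — 2 stops longer (brighter).
Need 2 stops darker from the aperture: f/5.6 → f/8 → f/11.

f/11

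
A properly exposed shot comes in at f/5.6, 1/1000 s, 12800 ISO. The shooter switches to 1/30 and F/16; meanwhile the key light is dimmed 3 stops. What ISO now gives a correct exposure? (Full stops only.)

Scene light: 3 stops darker.
Shutter speed: 1/1000 → 1/500 → 1/250 → 1/125 → 1/60 → 1/30 — 5 stops slower (brighter).
Aperture: f/5.6 → f/8 → f/11 → f/16 — 3 stops smaller aperture (darker).
Net so far: 1 stop darker. ISO: 12800 → 25600.

ISO 25600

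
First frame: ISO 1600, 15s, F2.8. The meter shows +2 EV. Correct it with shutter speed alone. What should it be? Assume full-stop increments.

Overexposed by 2 stops → need 2 stops darker.
Shutter speed: 15 → 8 → 4.

4 s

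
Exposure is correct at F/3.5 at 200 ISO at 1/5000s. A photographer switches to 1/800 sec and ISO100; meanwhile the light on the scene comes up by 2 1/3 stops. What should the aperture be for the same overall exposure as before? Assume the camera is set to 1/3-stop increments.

Scene light: 2 1/3 stops brighter.
Shutter speed: 1/5000 → 1/4000 → 1/3200 → 1/2500 → 1/2000 → 1/1600 → 1/1250 → 1/1000 → 1/800 — 2 2/3 stops slower (brighter).
ISO: 200 → 160 → 125 → 100 — 1 stop dropped (darker).
Net so far: 4 stops brighter. Aperture: f/3.5 → f/4 → f/4.5 → f/5 → f/5.6 → f/6.3 → f/7.1 → f/8 → f/9 → f/10 → f/11 → f/13 → f/14.

f/14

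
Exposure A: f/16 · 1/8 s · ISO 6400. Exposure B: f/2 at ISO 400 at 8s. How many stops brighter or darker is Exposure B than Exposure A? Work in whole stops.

Aperture: f/16 → f/11 → f/8 → f/5.6 → f/4 → f/2.8 → f/2 — 6 stops opened up (brighter).
Shutter speed: 1/8 → 1/4 → 1/2 → 1 → 2 → 4 → 8 — 6 stops slower (brighter).
ISO: 6400 → 3200 → 1600 → 800 → 400 — 4 stops dropped (darker).
Net: +6 +6 −4 = +8 stops.

8 stops brighter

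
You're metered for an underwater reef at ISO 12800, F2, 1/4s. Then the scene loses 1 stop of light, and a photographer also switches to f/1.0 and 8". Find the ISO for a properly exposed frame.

ISO 200

Scene light: 1 stop darker.
Aperture: f/2 → f/1.4 → f/1.0 — 2 stops wider (brighter).
Shutter speed: 1/4 → 1/2 → 1 → 2 → 4 → 8 — 5 stops longer (brighter).
Net so far: 6 stops brighter. ISO: 12800 → 6400 → 3200 → 1600 → 800 → 400 → 200.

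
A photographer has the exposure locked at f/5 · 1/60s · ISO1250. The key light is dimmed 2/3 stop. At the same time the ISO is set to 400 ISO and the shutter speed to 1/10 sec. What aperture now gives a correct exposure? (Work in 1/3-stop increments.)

Scene light: 2/3 stop darker.
ISO: 1250 → 1000 → 800 → 640 → 500 → 400 — 1 2/3 stops lower (darker).
Shutter speed: 1/60 → 1/50 → 1/40 → 1/30 → 1/25 → 1/20 → 1/15 → 1/13 → 1/10 — 2 2/3 stops longer (brighter).
Net so far: 1/3 stop brighter. Aperture: f/5 → f/5.6.

f/5.6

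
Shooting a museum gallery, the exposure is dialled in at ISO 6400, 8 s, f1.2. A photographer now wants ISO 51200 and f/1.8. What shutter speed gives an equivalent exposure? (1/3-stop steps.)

2 s

ISO: 6400 → 8000 → 10000 → 12800 → 16000 → 20000 → 25600 → 32000 → 40000 → 51200 — 3 stops higher (brighter).
Aperture: f/1.2 → f/1.4 → f/1.6 → f/1.8 — 1 stop smaller aperture (darker).
Net change so far: 2 stops brighter. Offset with the shutter speed: 8 → 6 → 5 → 4 → 3.2 → 2.5 → 2.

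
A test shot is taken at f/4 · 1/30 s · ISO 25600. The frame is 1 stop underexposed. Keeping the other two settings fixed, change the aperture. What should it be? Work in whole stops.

Underexposed by 1 stop → need 1 stop brighter.
Aperture: f/4 → f/2.8.

f/2.8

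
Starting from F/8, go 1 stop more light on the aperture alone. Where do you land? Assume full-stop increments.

f/5.6

Aperture: f/8 → f/5.6 — 1 stop larger aperture (brighter).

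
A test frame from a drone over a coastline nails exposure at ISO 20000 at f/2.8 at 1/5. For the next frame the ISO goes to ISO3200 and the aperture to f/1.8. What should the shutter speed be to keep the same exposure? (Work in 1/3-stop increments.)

ISO: 20000 → 16000 → 12800 → 10000 → 8000 → 6400 → 5000 → 4000 → 3200 — 2 2/3 stops lower (darker).
Aperture: f/2.8 → f/2.5 → f/2.2 → f/2 → f/1.8 — 1 1/3 stops larger aperture (brighter).
Net change so far: 1 1/3 stops darker. Offset with the shutter speed: 1/5 → 1/4 → 0.3 → 0.4 → 0.5.

0.5 s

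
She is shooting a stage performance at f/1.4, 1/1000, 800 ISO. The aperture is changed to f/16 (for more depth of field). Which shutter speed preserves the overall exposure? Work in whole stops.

Aperture: f/1.4 → f/2 → f/2.8 → f/4 → f/5.6 → f/8 → f/11 → f/16 — 7 stops narrower (darker).
Need 7 stops brighter from the shutter speed: 1/1000 → 1/500 → 1/250 → 1/125 → 1/60 → 1/30 → 1/15 → 1/8.

1/8s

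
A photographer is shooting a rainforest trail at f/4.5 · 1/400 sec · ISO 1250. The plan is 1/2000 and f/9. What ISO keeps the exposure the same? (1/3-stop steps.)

Shutter speed: 1/400 → 1/500 → 1/640 → 1/800 → 1/1000 → 1/1250 → 1/1600 → 1/2000 — 2 1/3 stops shorter (darker).
Aperture: f/4.5 → f/5 → f/5.6 → f/6.3 → f/7.1 → f/8 → f/9 — 2 stops smaller aperture (darker).
Net change so far: 4 1/3 stops darker. Offset with the ISO: 1250 → 1600 → 2000 → 2500 → 3200 → 4000 → 5000 → 6400 → 8000 → 10000 → 12800 → 16000 → 20000 → 25600.

ISO 25600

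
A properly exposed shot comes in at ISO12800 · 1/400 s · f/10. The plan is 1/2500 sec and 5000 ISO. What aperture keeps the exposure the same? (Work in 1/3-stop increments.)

Shutter speed: 1/400 → 1/500 → 1/640 → 1/800 → 1/1000 → 1/1250 → 1/1600 → 1/2000 → 1/2500 — 2 2/3 stops shorter (darker).
ISO: 12800 → 10000 → 8000 → 6400 → 5000 — 1 1/3 stops lower (darker).
Net change so far: 4 stops darker. Offset with the aperture: f/10 → f/9 → f/8 → f/7.1 → f/6.3 → f/5.6 → f/5 → f/4.5 → f/4 → f/3.5 → f/3.2 → f/2.8 → f/2.5.

f/2.5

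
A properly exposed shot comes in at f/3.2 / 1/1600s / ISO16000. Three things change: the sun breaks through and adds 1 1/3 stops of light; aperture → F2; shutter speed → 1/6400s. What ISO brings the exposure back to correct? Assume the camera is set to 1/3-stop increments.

ISO 10000

Scene light: 1 1/3 stops brighter.
Aperture: f/3.2 → f/2.8 → f/2.5 → f/2.2 → f/2 — 1 1/3 stops opened up (brighter).
Shutter speed: 1/1600 → 1/2000 → 1/2500 → 1/3200 → 1/4000 → 1/5000 → 1/6400 — 2 stops shorter (darker).
Net so far: 2/3 stop brighter. ISO: 16000 → 12800 → 10000.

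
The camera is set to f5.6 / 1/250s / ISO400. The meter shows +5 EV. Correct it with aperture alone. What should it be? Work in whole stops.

f/32

Overexposed by 5 stops → need 5 stops darker.
Aperture: f/5.6 → f/8 → f/11 → f/16 → f/22 → f/32.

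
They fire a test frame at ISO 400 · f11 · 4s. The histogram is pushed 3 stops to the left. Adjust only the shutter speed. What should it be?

Underexposed by 3 stops → need 3 stops brighter.
Shutter speed: 4 → 8 → 15 → 30.

30 s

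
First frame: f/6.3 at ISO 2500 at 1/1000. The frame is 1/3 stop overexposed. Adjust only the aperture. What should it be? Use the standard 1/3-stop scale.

f/7.1

Overexposed by 1/3 stop → need 1/3 stop darker.
Aperture: f/6.3 → f/7.1.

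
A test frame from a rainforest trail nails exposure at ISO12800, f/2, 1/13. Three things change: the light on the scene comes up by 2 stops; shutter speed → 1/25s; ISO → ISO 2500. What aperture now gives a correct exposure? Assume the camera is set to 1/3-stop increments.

Scene light: 2 stops brighter.
Shutter speed: 1/13 → 1/15 → 1/20 → 1/25 — 1 stop faster (darker).
ISO: 12800 → 10000 → 8000 → 6400 → 5000 → 4000 → 3200 → 2500 — 2 1/3 stops dropped (darker).
Net so far: 1 1/3 stops darker. Aperture: f/2 → f/1.8 → f/1.6 → f/1.4 → f/1.2.

f/1.2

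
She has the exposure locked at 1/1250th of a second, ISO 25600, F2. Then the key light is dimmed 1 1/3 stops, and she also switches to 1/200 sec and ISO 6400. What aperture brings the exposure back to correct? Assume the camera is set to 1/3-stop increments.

Scene light: 1 1/3 stops darker.
Shutter speed: 1/1250 → 1/1000 → 1/800 → 1/640 → 1/500 → 1/400 → 1/320 → 1/250 → 1/200 — 2 2/3 stops longer (brighter).
ISO: 25600 → 20000 → 16000 → 12800 → 10000 → 8000 → 6400 — 2 stops dropped (darker).
Net so far: 2/3 stop darker. Aperture: f/2 → f/1.8 → f/1.6.

f/1.6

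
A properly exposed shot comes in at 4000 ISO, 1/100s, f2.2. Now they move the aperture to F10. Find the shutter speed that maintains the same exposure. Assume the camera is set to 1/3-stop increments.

Aperture: f/2.2 → f/2.5 → f/2.8 → f/3.2 → f/3.5 → f/4 → f/4.5 → f/5 → f/5.6 → f/6.3 → f/7.1 → f/8 → f/9 → f/10 — 4 1/3 stops stopped down (darker).
Need 4 1/3 stops brighter from the shutter speed: 1/100 → 1/80 → 1/60 → 1/50 → 1/40 → 1/30 → 1/25 → 1/20 → 1/15 → 1/13 → 1/10 → 1/8 → 1/6 → 1/5.

1/5s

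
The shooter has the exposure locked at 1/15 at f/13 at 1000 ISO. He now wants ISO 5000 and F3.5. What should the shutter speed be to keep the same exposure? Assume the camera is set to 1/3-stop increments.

ISO: 1000 → 1250 → 1600 → 2000 → 2500 → 3200 → 4000 → 5000 — 2 1/3 stops raised (brighter).
Aperture: f/13 → f/11 → f/10 → f/9 → f/8 → f/7.1 → f/6.3 → f/5.6 → f/5 → f/4.5 → f/4 → f/3.5 — 3 2/3 stops larger aperture (brighter).
Net change so far: 6 stops brighter. Offset with the shutter speed: 1/15 → 1/20 → 1/25 → 1/30 → 1/40 → 1/50 → 1/60 → 1/80 → 1/100 → 1/125 → 1/160 → 1/200 → 1/250 → 1/320 → 1/400 → 1/500 → 1/640 → 1/800 → 1/1000.

1/1000s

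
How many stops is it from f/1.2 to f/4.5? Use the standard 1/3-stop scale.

3 2/3 stops

f/1.2 → f/1.4 → f/1.6 → f/1.8 → f/2 → f/2.2 → f/2.5 → f/2.8 → f/3.2 → f/3.5 → f/4 → f/4.5 — count the steps: 11 third-stops = 3 2/3 stops.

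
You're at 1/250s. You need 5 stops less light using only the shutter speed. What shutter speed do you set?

1/8000s

Shutter speed: 1/250 → 1/500 → 1/1000 → 1/2000 → 1/4000 → 1/8000 — 5 stops faster (darker).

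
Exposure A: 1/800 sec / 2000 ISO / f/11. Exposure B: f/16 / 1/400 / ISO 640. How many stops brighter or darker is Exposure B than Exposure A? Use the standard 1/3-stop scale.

1 2/3 stops darker

Aperture: f/11 → f/13 → f/14 → f/16 — 1 stop narrower (darker).
Shutter speed: 1/800 → 1/640 → 1/500 → 1/400 — 1 stop longer (brighter).
ISO: 2000 → 1600 → 1250 → 1000 → 800 → 640 — 1 2/3 stops dropped (darker).
Net: −1 +1 −1 2/3 = −1 2/3 stops.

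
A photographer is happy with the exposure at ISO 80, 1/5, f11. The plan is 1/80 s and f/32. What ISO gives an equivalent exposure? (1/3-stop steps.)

Shutter speed: 1/5 → 1/6 → 1/8 → 1/10 → 1/13 → 1/15 → 1/20 → 1/25 → 1/30 → 1/40 → 1/50 → 1/60 → 1/80 — 4 stops faster (darker).
Aperture: f/11 → f/13 → f/14 → f/16 → f/18 → f/20 → f/22 → f/25 → f/29 → f/32 — 3 stops stopped down (darker).
Net change so far: 7 stops darker. Offset with the ISO: 80 → 100 → 125 → 160 → 200 → 250 → 320 → 400 → 500 → 640 → 800 → 1000 → 1250 → 1600 → 2000 → 2500 → 3200 → 4000 → 5000 → 6400 → 8000 → 10000.

ISO 10000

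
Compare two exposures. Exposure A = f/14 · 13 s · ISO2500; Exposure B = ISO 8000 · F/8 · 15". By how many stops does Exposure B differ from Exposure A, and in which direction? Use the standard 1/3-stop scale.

3 2/3 stops brighter

Aperture: f/14 → f/13 → f/11 → f/10 → f/9 → f/8 — 1 2/3 stops wider (brighter).
Shutter speed: 13 → 15 — 1/3 stop slower (brighter).
ISO: 2500 → 3200 → 4000 → 5000 → 6400 → 8000 — 1 2/3 stops raised (brighter).
Net: +1 2/3 +1/3 +1 2/3 = +3 2/3 stops.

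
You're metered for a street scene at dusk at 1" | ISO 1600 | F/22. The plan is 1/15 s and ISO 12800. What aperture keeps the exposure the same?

f/16

Shutter speed: 1 → 1/2 → 1/4 → 1/8 → 1/15 — 4 stops faster (darker).
ISO: 1600 → 3200 → 6400 → 12800 — 3 stops higher (brighter).
Net change so far: 1 stop darker. Offset with the aperture: f/22 → f/16.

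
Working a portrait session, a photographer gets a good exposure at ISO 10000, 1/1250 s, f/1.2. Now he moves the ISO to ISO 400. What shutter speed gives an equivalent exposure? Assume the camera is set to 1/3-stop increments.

1/50s

ISO: 10000 → 8000 → 6400 → 5000 → 4000 → 3200 → 2500 → 2000 → 1600 → 1250 → 1000 → 800 → 640 → 500 → 400 — 4 2/3 stops lower (darker).
Need 4 2/3 stops brighter from the shutter speed: 1/1250 → 1/1000 → 1/800 → 1/640 → 1/500 → 1/400 → 1/320 → 1/250 → 1/200 → 1/160 → 1/125 → 1/100 → 1/80 → 1/60 → 1/50.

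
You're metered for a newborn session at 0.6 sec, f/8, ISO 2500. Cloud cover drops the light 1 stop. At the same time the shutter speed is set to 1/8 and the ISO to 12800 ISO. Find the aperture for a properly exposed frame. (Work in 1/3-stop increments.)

Scene light: 1 stop darker.
Shutter speed: 0.6 → 0.5 → 0.4 → 0.3 → 1/4 → 1/5 → 1/6 → 1/8 — 2 1/3 stops faster (darker).
ISO: 2500 → 3200 → 4000 → 5000 → 6400 → 8000 → 10000 → 12800 — 2 1/3 stops raised (brighter).
Net so far: 1 stop darker. Aperture: f/8 → f/7.1 → f/6.3 → f/5.6.

f/5.6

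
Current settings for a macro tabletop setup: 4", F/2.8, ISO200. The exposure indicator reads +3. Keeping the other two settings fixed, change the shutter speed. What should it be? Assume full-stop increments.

1/2s

Overexposed by 3 stops → need 3 stops darker.
Shutter speed: 4 → 2 → 1 → 1/2.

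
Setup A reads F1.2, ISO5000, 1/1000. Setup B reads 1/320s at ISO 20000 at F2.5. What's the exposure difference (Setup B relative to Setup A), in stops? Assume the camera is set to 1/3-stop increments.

1 2/3 stops brighter

Aperture: f/1.2 → f/1.4 → f/1.6 → f/1.8 → f/2 → f/2.2 → f/2.5 — 2 stops stopped down (darker).
Shutter speed: 1/1000 → 1/800 → 1/640 → 1/500 → 1/400 → 1/320 — 1 2/3 stops slower (brighter).
ISO: 5000 → 6400 → 8000 → 10000 → 12800 → 16000 → 20000 — 2 stops higher (brighter).
Net: −2 +1 2/3 +2 = +1 2/3 stops.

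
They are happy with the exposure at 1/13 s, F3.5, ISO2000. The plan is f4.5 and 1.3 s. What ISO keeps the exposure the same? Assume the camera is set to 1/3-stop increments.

Aperture: f/3.5 → f/4 → f/4.5 — 2/3 stop stopped down (darker).
Shutter speed: 1/13 → 1/10 → 1/8 → 1/6 → 1/5 → 1/4 → 0.3 → 0.4 → 0.5 → 0.6 → 0.8 → 1 → 1.3 — 4 stops slower (brighter).
Net change so far: 3 1/3 stops brighter. Offset with the ISO: 2000 → 1600 → 1250 → 1000 → 800 → 640 → 500 → 400 → 320 → 250 → 200.

ISO 200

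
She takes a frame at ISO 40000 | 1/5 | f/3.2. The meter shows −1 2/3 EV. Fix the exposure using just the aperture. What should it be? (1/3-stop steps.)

f/1.8

Underexposed by 1 2/3 stops → need 1 2/3 stops brighter.
Aperture: f/3.2 → f/2.8 → f/2.5 → f/2.2 → f/2 → f/1.8.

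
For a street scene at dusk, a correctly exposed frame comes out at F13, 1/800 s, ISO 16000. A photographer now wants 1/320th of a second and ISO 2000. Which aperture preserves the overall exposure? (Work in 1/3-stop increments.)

Shutter speed: 1/800 → 1/640 → 1/500 → 1/400 → 1/320 — 1 1/3 stops longer (brighter).
ISO: 16000 → 12800 → 10000 → 8000 → 6400 → 5000 → 4000 → 3200 → 2500 → 2000 — 3 stops dropped (darker).
Net change so far: 1 2/3 stops darker. Offset with the aperture: f/13 → f/11 → f/10 → f/9 → f/8 → f/7.1.

f/7.1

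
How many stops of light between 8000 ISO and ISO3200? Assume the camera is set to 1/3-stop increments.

8000 → 6400 → 5000 → 4000 → 3200 — count the steps: 4 third-stops = 1 1/3 stops.

1 1/3 stops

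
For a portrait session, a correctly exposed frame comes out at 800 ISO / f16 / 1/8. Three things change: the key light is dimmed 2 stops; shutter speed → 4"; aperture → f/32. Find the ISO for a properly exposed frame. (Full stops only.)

Scene light: 2 stops darker.
Shutter speed: 1/8 → 1/4 → 1/2 → 1 → 2 → 4 — 5 stops longer (brighter).
Aperture: f/16 → f/22 → f/32 — 2 stops smaller aperture (darker).
Net so far: 1 stop brighter. ISO: 800 → 400.

ISO 400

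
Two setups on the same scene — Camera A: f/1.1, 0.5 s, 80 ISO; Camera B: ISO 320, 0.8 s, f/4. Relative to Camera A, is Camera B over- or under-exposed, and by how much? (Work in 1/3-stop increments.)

Aperture: f/1.1 → f/1.2 → f/1.4 → f/1.6 → f/1.8 → f/2 → f/2.2 → f/2.5 → f/2.8 → f/3.2 → f/3.5 → f/4 — 3 2/3 stops stopped down (darker).
Shutter speed: 0.5 → 0.6 → 0.8 — 2/3 stop slower (brighter).
ISO: 80 → 100 → 125 → 160 → 200 → 250 → 320 — 2 stops higher (brighter).
Net: −3 2/3 +2/3 +2 = −1 stop.

1 stop darker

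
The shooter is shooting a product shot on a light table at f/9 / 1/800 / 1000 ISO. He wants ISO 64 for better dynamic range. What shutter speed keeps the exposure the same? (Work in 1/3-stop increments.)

ISO: 1000 → 800 → 640 → 500 → 400 → 320 → 250 → 200 → 160 → 125 → 100 → 80 → 64 — 4 stops dropped (darker).
Need 4 stops brighter from the shutter speed: 1/800 → 1/640 → 1/500 → 1/400 → 1/320 → 1/250 → 1/200 → 1/160 → 1/125 → 1/100 → 1/80 → 1/60 → 1/50.

1/50s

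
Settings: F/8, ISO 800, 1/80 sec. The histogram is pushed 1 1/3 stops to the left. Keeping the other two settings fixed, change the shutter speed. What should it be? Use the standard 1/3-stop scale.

1/30s

Underexposed by 1 1/3 stops → need 1 1/3 stops brighter.
Shutter speed: 1/80 → 1/60 → 1/50 → 1/40 → 1/30.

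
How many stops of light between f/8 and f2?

f/8 → f/5.6 → f/4 → f/2.8 → f/2 — count the steps: 4 stops.

4 stops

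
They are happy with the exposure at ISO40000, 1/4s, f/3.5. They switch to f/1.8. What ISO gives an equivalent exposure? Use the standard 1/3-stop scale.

ISO 10000

Aperture: f/3.5 → f/3.2 → f/2.8 → f/2.5 → f/2.2 → f/2 → f/1.8 — 2 stops wider (brighter).
Need 2 stops darker from the ISO: 40000 → 32000 → 25600 → 20000 → 16000 → 12800 → 10000.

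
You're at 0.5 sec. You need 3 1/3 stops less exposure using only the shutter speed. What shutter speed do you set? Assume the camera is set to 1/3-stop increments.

Shutter speed: 0.5 → 0.4 → 0.3 → 1/4 → 1/5 → 1/6 → 1/8 → 1/10 → 1/13 → 1/15 → 1/20 — 3 1/3 stops shorter (darker).

1/20s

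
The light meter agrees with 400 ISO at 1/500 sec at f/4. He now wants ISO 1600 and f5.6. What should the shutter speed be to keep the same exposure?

1/1000s

ISO: 400 → 800 → 1600 — 2 stops raised (brighter).
Aperture: f/4 → f/5.6 — 1 stop narrower (darker).
Net change so far: 1 stop brighter. Offset with the shutter speed: 1/500 → 1/1000.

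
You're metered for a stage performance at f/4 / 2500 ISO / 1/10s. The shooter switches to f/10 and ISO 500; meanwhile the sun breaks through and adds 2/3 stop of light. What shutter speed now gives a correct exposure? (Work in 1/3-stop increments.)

Scene light: 2/3 stop brighter.
Aperture: f/4 → f/4.5 → f/5 → f/5.6 → f/6.3 → f/7.1 → f/8 → f/9 → f/10 — 2 2/3 stops smaller aperture (darker).
ISO: 2500 → 2000 → 1600 → 1250 → 1000 → 800 → 640 → 500 — 2 1/3 stops lower (darker).
Net so far: 4 1/3 stops darker. Shutter speed: 1/10 → 1/8 → 1/6 → 1/5 → 1/4 → 0.3 → 0.4 → 0.5 → 0.6 → 0.8 → 1 → 1.3 → 1.6 → 2.

2 s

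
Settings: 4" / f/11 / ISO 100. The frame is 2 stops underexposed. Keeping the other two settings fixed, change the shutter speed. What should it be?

15 s

Underexposed by 2 stops → need 2 stops brighter.
Shutter speed: 4 → 8 → 15.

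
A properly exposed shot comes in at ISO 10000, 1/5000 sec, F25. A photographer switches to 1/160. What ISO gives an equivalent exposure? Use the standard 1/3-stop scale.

Shutter speed: 1/5000 → 1/4000 → 1/3200 → 1/2500 → 1/2000 → 1/1600 → 1/1250 → 1/1000 → 1/800 → 1/640 → 1/500 → 1/400 → 1/320 → 1/250 → 1/200 → 1/160 — 5 stops longer (brighter).
Need 5 stops darker from the ISO: 10000 → 8000 → 6400 → 5000 → 4000 → 3200 → 2500 → 2000 → 1600 → 1250 → 1000 → 800 → 640 → 500 → 400 → 320.

ISO 320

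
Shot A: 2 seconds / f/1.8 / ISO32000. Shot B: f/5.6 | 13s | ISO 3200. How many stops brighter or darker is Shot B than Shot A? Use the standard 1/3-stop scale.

Aperture: f/1.8 → f/2 → f/2.2 → f/2.5 → f/2.8 → f/3.2 → f/3.5 → f/4 → f/4.5 → f/5 → f/5.6 — 3 1/3 stops stopped down (darker).
Shutter speed: 2 → 2.5 → 3.2 → 4 → 5 → 6 → 8 → 10 → 13 — 2 2/3 stops slower (brighter).
ISO: 32000 → 25600 → 20000 → 16000 → 12800 → 10000 → 8000 → 6400 → 5000 → 4000 → 3200 — 3 1/3 stops lower (darker).
Net: −3 1/3 +2 2/3 −3 1/3 = −4 stops.

4 stops darker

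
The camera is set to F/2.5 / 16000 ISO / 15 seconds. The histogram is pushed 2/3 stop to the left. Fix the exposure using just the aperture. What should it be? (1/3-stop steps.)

Underexposed by 2/3 stop → need 2/3 stop brighter.
Aperture: f/2.5 → f/2.2 → f/2.

f/2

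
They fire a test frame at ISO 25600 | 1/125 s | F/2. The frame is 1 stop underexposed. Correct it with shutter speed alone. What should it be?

Underexposed by 1 stop → need 1 stop brighter.
Shutter speed: 1/125 → 1/60.

1/60s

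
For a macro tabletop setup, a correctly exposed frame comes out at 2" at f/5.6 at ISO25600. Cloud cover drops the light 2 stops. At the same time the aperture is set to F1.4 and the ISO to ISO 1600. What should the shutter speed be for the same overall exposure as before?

Scene light: 2 stops darker.
Aperture: f/5.6 → f/4 → f/2.8 → f/2 → f/1.4 — 4 stops larger aperture (brighter).
ISO: 25600 → 12800 → 6400 → 3200 → 1600 — 4 stops dropped (darker).
Net so far: 2 stops darker. Shutter speed: 2 → 4 → 8.

8 s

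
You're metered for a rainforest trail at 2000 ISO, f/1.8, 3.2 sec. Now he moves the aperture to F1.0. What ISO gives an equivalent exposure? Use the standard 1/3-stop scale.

Aperture: f/1.8 → f/1.6 → f/1.4 → f/1.2 → f/1.1 → f/1.0 — 1 2/3 stops opened up (brighter).
Need 1 2/3 stops darker from the ISO: 2000 → 1600 → 1250 → 1000 → 800 → 640.

ISO 640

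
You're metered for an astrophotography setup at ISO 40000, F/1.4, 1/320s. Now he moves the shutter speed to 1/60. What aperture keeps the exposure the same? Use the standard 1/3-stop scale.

f/3.2

Shutter speed: 1/320 → 1/250 → 1/200 → 1/160 → 1/125 → 1/100 → 1/80 → 1/60 — 2 1/3 stops longer (brighter).
Need 2 1/3 stops darker from the aperture: f/1.4 → f/1.6 → f/1.8 → f/2 → f/2.2 → f/2.5 → f/2.8 → f/3.2.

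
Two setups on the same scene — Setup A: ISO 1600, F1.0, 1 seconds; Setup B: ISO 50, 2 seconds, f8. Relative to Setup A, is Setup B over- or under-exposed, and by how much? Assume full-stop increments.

10 stops darker

Aperture: f/1.0 → f/1.4 → f/2 → f/2.8 → f/4 → f/5.6 → f/8 — 6 stops narrower (darker).
Shutter speed: 1 → 2 — 1 stop longer (brighter).
ISO: 1600 → 800 → 400 → 200 → 100 → 50 — 5 stops dropped (darker).
Net: −6 +1 −5 = −10 stops.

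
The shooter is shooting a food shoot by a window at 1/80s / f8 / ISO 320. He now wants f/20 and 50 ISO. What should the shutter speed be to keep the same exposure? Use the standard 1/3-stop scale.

0.5 s

Aperture: f/8 → f/9 → f/10 → f/11 → f/13 → f/14 → f/16 → f/18 → f/20 — 2 2/3 stops narrower (darker).
ISO: 320 → 250 → 200 → 160 → 125 → 100 → 80 → 64 → 50 — 2 2/3 stops dropped (darker).
Net change so far: 5 1/3 stops darker. Offset with the shutter speed: 1/80 → 1/60 → 1/50 → 1/40 → 1/30 → 1/25 → 1/20 → 1/15 → 1/13 → 1/10 → 1/8 → 1/6 → 1/5 → 1/4 → 0.3 → 0.4 → 0.5.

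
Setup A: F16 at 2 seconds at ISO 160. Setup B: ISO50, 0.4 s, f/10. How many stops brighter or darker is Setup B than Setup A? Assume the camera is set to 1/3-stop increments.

2 2/3 stops darker

Aperture: f/16 → f/14 → f/13 → f/11 → f/10 — 1 1/3 stops wider (brighter).
Shutter speed: 2 → 1.6 → 1.3 → 1 → 0.8 → 0.6 → 0.5 → 0.4 — 2 1/3 stops faster (darker).
ISO: 160 → 125 → 100 → 80 → 64 → 50 — 1 2/3 stops lower (darker).
Net: +1 1/3 −2 1/3 −1 2/3 = −2 2/3 stops.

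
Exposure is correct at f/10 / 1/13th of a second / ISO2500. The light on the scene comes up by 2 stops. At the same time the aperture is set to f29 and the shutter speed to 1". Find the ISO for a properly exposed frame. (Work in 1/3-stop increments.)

Scene light: 2 stops brighter.
Aperture: f/10 → f/11 → f/13 → f/14 → f/16 → f/18 → f/20 → f/22 → f/25 → f/29 — 3 stops stopped down (darker).
Shutter speed: 1/13 → 1/10 → 1/8 → 1/6 → 1/5 → 1/4 → 0.3 → 0.4 → 0.5 → 0.6 → 0.8 → 1 — 3 2/3 stops longer (brighter).
Net so far: 2 2/3 stops brighter. ISO: 2500 → 2000 → 1600 → 1250 → 1000 → 800 → 640 → 500 → 400.

ISO 400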